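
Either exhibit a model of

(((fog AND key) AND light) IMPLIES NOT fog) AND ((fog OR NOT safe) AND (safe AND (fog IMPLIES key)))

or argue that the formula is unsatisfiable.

safe = True; fog = True; key = True; light = False

  ((fog AND key) AND light) IMPLIES NOT fog = True
    (fog AND key) AND light = False
      fog AND key = True
    NOT fog = False
  (fog OR NOT safe) AND (safe AND (fog IMPLIES key)) = True
    fog OR NOT safe = True
      NOT safe = False
    safe AND (fog IMPLIES key) = True
      fog IMPLIES key = True
Both conjuncts True, so the formula holds.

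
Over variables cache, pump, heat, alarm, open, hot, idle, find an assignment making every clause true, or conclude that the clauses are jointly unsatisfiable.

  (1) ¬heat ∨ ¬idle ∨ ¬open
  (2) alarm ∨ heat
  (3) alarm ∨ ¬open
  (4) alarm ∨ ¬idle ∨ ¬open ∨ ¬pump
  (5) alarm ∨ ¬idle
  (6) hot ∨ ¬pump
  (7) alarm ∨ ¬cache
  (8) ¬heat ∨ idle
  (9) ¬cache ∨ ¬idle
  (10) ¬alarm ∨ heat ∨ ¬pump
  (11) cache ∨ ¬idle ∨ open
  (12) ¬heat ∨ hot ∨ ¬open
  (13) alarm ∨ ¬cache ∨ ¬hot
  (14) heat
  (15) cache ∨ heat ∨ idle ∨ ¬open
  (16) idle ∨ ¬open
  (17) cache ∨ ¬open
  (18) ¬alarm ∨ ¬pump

UNSATISFIABLE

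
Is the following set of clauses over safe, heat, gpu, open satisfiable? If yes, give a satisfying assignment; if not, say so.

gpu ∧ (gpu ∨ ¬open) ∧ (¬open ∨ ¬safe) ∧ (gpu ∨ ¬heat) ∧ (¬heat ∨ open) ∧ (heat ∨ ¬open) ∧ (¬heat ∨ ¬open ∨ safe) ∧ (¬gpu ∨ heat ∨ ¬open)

safe=F, heat=F, gpu=T, open=F

Unit clause (gpu) forces gpu = True.
Set safe = False.
Try heat = True:
  (¬heat ∨ open) forces open = True.
  clause (¬heat ∨ ¬open ∨ safe) is falsified — backtrack.
So heat = False.
  then (heat ∨ ¬open) forces open = False.
All clauses satisfied.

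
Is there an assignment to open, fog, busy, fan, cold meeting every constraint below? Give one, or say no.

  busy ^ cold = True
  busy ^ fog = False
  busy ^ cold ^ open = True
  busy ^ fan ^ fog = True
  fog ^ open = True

open=F, fog=T, busy=T, fan=T, cold=F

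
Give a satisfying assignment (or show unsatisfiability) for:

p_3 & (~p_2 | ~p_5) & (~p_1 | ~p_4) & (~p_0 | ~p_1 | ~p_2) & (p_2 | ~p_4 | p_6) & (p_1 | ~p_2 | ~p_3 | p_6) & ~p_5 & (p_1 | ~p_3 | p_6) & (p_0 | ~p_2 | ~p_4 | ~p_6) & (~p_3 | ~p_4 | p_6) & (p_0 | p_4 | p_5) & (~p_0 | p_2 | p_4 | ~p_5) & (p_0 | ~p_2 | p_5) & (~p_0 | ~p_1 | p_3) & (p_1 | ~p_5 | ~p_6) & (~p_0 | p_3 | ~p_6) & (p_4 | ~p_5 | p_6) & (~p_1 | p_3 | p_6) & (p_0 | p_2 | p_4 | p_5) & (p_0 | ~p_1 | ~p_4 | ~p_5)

Unit clause (p_3) forces p_3 = True.
Unit clause (~p_5) forces p_5 = False.
Set p_0 = True.
Set p_1 = False.
  then (p_1 | ~p_3 | p_6) forces p_6 = True.
Set p_2 = False.
Set p_4 = True.
All clauses satisfied.

p_0=T, p_1=F, p_2=F, p_3=T, p_4=T, p_5=F, p_6=T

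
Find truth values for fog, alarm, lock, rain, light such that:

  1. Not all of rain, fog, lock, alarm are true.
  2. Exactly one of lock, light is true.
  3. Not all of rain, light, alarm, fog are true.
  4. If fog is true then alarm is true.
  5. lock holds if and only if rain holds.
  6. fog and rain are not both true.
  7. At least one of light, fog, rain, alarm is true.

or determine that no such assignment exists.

fog=F; alarm=T; lock=F; rain=F; light=T

  (1) {rain, fog, lock, alarm}: 1/4 true — not all ✓
  (2) {lock, light}: 1 true — exactly one ✓
  (3) {rain, light, alarm, fog}: 2/4 true — not all ✓
  (4) fog=F ⇒ alarm: vacuous ✓
  (5) lock=F, rain=F — same ✓
  (6) fog=F, rain=F — not both ✓
  (7) {light, fog, rain, alarm}: 2 true — at least one ✓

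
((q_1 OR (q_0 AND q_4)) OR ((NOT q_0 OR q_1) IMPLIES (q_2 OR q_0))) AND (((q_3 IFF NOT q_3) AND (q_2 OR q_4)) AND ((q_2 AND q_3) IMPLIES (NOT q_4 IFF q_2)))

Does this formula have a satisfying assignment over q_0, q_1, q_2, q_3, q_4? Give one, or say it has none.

Unsatisfiable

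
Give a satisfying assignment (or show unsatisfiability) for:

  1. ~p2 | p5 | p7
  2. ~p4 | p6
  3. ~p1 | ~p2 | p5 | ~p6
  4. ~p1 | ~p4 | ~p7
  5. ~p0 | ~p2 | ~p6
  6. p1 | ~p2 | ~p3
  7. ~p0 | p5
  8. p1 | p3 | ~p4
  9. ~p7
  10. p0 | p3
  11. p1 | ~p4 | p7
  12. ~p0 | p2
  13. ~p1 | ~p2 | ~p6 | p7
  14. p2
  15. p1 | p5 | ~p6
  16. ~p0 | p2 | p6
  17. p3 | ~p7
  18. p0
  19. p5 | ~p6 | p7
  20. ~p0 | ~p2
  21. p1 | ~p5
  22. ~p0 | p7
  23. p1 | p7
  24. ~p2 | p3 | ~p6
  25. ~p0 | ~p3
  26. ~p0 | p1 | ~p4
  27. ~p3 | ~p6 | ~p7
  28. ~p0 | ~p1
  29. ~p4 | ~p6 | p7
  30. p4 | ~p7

Case p0 = True:
  (~p0 | p5) forces p5 = True.
  (~p7) forces p7 = False.
  Clause (~p0 | p7) is falsified — contradiction.
Case p0 = False:
  Clause (p0) is falsified — contradiction.
Both cases fail, so the formula is unsatisfiable.

UNSATISFIABLE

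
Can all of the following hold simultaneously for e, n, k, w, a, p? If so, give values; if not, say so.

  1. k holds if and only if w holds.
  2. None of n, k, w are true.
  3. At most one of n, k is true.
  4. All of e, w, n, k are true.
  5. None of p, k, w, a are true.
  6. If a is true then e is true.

Unsatisfiable — no assignment works.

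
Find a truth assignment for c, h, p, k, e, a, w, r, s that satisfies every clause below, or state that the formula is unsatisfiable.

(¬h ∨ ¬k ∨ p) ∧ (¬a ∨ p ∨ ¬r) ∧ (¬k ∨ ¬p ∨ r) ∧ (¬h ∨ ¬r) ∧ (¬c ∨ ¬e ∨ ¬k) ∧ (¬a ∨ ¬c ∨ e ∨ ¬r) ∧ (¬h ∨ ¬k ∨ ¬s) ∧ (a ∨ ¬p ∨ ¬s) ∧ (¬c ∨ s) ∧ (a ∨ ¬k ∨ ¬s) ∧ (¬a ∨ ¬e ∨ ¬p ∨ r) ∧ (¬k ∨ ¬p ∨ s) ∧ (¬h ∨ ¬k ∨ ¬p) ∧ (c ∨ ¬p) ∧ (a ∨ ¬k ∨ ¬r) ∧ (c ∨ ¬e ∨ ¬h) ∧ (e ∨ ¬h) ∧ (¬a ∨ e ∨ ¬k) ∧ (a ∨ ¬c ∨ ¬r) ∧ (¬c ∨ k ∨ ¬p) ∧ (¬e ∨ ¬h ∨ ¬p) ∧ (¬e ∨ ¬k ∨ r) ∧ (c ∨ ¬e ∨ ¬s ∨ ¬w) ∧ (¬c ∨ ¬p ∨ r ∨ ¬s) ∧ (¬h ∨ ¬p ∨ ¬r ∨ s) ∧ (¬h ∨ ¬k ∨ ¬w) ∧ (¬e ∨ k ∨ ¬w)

c = False, h = False, p = False, k = False, e = False, a = False, w = False, r = True, s = False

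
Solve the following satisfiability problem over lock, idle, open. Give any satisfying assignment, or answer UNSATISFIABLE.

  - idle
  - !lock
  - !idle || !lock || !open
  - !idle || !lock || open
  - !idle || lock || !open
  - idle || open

lock=F; idle=T; open=F

Unit clause (idle) forces idle = True.
Unit clause (!lock) forces lock = False.
In (!idle || lock || !open) only !open is left, so open = False.
Check each clause:
  (idle): idle holds.
  (!lock): !lock holds.
  (!idle || !lock || !open): !lock holds.
  (!idle || !lock || open): !lock holds.
  (!idle || lock || !open): !open holds.
  (idle || open): idle holds.
All clauses satisfied.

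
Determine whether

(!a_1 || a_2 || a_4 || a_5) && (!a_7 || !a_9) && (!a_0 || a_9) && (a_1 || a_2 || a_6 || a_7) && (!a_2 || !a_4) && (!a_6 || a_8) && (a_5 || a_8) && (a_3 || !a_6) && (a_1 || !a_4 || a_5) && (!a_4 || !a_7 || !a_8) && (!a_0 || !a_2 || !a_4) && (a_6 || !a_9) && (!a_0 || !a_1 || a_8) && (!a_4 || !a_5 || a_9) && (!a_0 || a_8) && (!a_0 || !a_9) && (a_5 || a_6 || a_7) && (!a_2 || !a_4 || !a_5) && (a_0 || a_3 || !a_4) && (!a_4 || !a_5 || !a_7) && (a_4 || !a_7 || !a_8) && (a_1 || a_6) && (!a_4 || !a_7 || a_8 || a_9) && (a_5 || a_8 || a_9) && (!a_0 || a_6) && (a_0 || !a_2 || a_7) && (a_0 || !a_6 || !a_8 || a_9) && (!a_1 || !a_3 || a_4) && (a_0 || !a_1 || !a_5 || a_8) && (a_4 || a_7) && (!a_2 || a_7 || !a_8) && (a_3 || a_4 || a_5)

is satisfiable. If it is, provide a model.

Try a_0 = True:
  (!a_0 || a_9) forces a_9 = True.
  clause (!a_0 || !a_9) is falsified — backtrack.
So a_0 = False.
Set a_1 = False.
  then (a_1 || a_6) forces a_6 = True.
  then (!a_6 || a_8) forces a_8 = True.
  then (a_3 || !a_6) forces a_3 = True.
  then (a_0 || !a_6 || !a_8 || a_9) forces a_9 = True.
  then (!a_7 || !a_9) forces a_7 = False.
  then (a_0 || !a_2 || a_7) forces a_2 = False.
  then (a_4 || a_7) forces a_4 = True.
  then (a_1 || !a_4 || a_5) forces a_5 = True.
All clauses satisfied.

a_0 = False; a_1 = False; a_2 = False; a_3 = True; a_4 = True; a_5 = True; a_6 = True; a_7 = False; a_8 = True; a_9 = True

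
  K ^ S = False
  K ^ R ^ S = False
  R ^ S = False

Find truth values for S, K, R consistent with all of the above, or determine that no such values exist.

S = False, K = False, R = False

K ^ S = F ^ F = False ✓
K ^ R ^ S = F ^ F ^ F = False ✓
R ^ S = F ^ F = False ✓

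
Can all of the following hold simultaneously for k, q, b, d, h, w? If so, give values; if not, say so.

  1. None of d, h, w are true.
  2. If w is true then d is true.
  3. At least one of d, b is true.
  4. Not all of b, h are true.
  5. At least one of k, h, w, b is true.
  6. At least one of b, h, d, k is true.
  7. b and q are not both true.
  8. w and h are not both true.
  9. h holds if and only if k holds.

k: False; q: False; b: True; d: False; h: False; w: False

  (1) {d, h, w}: 0 true — none ✓
  (2) w=F ⇒ d: vacuous ✓
  (3) {d, b}: 1 true — at least one ✓
  (4) {b, h}: 1/2 true — not all ✓
  (5) {k, h, w, b}: 1 true — at least one ✓
  (6) {b, h, d, k}: 1 true — at least one ✓
  (7) b=T, q=F — not both ✓
  (8) w=F, h=F — not both ✓
  (9) h=F, k=F — same ✓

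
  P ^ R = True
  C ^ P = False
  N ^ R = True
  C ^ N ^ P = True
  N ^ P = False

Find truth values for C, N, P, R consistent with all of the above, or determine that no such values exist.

C: True, N: True, P: True, R: False

P ^ R = T ^ F = True ✓
C ^ P = T ^ T = False ✓
N ^ R = T ^ F = True ✓
C ^ N ^ P = T ^ T ^ T = True ✓
N ^ P = T ^ T = False ✓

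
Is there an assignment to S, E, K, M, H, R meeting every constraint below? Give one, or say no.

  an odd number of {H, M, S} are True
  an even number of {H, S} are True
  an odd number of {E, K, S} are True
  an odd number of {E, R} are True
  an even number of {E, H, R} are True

S = True, E = False, K = False, M = True, H = True, R = True

{H, M, S}: 3 true → odd ✓
{H, S}: 2 true → even ✓
{E, K, S}: 1 true → odd ✓
{E, R}: 1 true → odd ✓
{E, H, R}: 2 true → even ✓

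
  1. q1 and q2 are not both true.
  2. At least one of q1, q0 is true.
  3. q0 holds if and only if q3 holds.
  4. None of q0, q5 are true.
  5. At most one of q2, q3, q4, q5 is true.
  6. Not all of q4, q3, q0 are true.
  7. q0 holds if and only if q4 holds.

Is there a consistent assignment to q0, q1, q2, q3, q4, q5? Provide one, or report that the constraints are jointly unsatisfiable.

q0: False, q1: True, q2: False, q3: False, q4: False, q5: False

  (1) q1=T, q2=F — not both ✓
  (2) {q1, q0}: 1 true — at least one ✓
  (3) q0=F, q3=F — same ✓
  (4) {q0, q5}: 0 true — none ✓
  (5) {q2, q3, q4, q5}: 0 true — at most one ✓
  (6) {q4, q3, q0}: 0/3 true — not all ✓
  (7) q0=F, q4=F — same ✓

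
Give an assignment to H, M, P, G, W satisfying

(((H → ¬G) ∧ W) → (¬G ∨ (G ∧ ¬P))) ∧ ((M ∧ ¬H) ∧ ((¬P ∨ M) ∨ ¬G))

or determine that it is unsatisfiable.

H=F, M=T, P=T, G=F, W=F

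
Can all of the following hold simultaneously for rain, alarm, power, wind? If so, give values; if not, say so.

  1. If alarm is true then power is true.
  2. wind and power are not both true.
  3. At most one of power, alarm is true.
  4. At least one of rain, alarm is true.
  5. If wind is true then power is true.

rain = True, alarm = False, power = True, wind = False

  (1) alarm=F ⇒ power: vacuous ✓
  (2) wind=F, power=T — not both ✓
  (3) {power, alarm}: 1 true — at most one ✓
  (4) {rain, alarm}: 1 true — at least one ✓
  (5) wind=F ⇒ power: vacuous ✓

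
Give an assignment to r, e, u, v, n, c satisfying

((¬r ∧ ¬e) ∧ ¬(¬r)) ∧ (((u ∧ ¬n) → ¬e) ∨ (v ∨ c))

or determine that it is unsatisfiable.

Unsatisfiable

Case r = True: the conjunct ¬r is False.
Case r = False: the conjunct ¬(¬r) becomes ¬(¬False) = False.
Both cases fail — unsatisfiable.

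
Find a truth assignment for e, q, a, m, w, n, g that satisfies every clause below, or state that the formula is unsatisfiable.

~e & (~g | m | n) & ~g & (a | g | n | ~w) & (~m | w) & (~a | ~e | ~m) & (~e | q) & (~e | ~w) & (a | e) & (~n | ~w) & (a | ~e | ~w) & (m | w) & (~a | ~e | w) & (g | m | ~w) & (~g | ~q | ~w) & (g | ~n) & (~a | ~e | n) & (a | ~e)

e = False, q = True, a = True, m = True, w = True, n = False, g = False

Unit clause (~e) forces e = False.
Unit clause (~g) forces g = False.
In (a | e) only a is left, so a = True.
In (g | ~n) only ~n is left, so n = False.
Set q = True.
Try m = False:
  (m | w) forces w = True.
  clause (g | m | ~w) is falsified — backtrack.
So m = True.
  then (~m | w) forces w = True.
All clauses satisfied.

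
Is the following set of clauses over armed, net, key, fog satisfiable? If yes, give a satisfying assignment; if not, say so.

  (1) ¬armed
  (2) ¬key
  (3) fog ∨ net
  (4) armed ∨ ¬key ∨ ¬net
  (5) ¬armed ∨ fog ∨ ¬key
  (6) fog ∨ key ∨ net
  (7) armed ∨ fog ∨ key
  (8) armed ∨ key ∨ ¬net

Unit clause (¬armed) forces armed = False.
Unit clause (¬key) forces key = False.
In (armed ∨ fog ∨ key) only fog is left, so fog = True.
In (armed ∨ key ∨ ¬net) only ¬net is left, so net = False.
All clauses satisfied.

armed = False; net = False; key = False; fog = True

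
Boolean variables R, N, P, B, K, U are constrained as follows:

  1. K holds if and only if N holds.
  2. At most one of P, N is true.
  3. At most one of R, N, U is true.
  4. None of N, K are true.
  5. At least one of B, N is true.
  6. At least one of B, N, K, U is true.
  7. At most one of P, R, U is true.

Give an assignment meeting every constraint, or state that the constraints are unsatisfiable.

R = False; N = False; P = False; B = True; K = False; U = True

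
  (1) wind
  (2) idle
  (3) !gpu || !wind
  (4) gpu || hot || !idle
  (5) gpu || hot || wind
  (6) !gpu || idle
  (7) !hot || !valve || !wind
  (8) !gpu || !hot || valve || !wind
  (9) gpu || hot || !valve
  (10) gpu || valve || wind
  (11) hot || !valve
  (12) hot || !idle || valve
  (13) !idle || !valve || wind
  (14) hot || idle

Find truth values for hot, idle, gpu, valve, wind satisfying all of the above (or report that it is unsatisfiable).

Unit clause (wind) forces wind = True.
Unit clause (idle) forces idle = True.
In (!gpu || !wind) only !gpu is left, so gpu = False.
In (gpu || hot || !idle) only hot is left, so hot = True.
In (!hot || !valve || !wind) only !valve is left, so valve = False.
All clauses satisfied.

hot = True; idle = True; gpu = False; valve = False; wind = True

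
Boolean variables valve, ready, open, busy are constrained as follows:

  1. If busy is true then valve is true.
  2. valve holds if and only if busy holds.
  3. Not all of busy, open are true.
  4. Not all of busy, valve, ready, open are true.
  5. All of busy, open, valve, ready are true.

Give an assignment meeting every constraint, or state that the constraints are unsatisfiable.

UNSATISFIABLE

Case open = True:
  (3) with open=T forces busy = False.
  Constraint (5) is violated (busy=F) — contradiction.
Case open = False:
  Constraint (5) is violated (open=F) — contradiction.
Both cases fail — unsatisfiable.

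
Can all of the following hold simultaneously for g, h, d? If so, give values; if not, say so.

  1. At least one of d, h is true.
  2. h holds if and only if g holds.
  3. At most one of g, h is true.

g: False; h: False; d: True

  (1) {d, h}: 1 true — at least one ✓
  (2) h=F, g=F — same ✓
  (3) {g, h}: 0 true — at most one ✓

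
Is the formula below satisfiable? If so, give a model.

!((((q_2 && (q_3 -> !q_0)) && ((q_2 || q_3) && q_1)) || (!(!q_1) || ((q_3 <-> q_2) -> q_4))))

q_0: False, q_1: False, q_2: False, q_3: False, q_4: False

  !((((q_2 && (q_3 -> !q_0)) && ((q_2 || q_3) && q_1)) || (!(!q_1) || ((q_3 <-> q_2) -> q_4)))) = True
    ((q_2 && (q_3 -> !q_0)) && ((q_2 || q_3) && q_1)) || (!(!q_1) || ((q_3 <-> q_2) -> q_4)) = False
      (q_2 && (q_3 -> !q_0)) && ((q_2 || q_3) && q_1) = False
        q_2 && (q_3 -> !q_0) = False
          q_3 -> !q_0 = True
            !q_0 = True
        (q_2 || q_3) && q_1 = False
          q_2 || q_3 = False
      !(!q_1) || ((q_3 <-> q_2) -> q_4) = False
        !(!q_1) = False
          !q_1 = True
        (q_3 <-> q_2) -> q_4 = False
          q_3 <-> q_2 = True
The formula evaluates to True.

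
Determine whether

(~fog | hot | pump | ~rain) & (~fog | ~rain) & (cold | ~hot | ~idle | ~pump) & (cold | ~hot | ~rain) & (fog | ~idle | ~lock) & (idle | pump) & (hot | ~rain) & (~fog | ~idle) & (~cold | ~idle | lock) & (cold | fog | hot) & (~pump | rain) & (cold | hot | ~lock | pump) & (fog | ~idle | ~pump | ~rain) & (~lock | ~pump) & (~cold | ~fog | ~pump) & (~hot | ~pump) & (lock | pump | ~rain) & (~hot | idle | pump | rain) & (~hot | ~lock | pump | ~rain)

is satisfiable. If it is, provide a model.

idle: True; fog: False; hot: True; cold: False; rain: False; pump: False; lock: False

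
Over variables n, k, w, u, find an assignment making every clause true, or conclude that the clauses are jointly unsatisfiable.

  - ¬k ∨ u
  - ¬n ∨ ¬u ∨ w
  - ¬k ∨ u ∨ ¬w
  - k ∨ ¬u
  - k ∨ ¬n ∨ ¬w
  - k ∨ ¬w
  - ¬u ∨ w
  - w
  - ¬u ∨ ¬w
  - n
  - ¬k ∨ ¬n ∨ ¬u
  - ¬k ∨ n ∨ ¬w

Unsatisfiable

Case w = True:
  (k ∨ ¬w) forces k = True.
  (¬k ∨ u) forces u = True.
  Clause (¬u ∨ ¬w) is falsified — contradiction.
Case w = False:
  Clause (w) is falsified — contradiction.
Both cases fail, so the formula is unsatisfiable.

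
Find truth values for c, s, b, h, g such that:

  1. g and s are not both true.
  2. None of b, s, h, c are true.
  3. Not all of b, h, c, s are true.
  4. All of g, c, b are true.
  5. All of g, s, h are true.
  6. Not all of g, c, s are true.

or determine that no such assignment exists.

Case c = True:
  Constraint (2) is violated (c=T) — contradiction.
Case c = False:
  Constraint (4) is violated (c=F) — contradiction.
Both cases fail — unsatisfiable.

No satisfying assignment exists.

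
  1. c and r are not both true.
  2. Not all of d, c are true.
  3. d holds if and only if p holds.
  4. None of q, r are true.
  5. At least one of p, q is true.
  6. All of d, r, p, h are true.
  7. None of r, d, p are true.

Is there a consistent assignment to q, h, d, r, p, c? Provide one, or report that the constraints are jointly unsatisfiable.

Case d = True:
  Constraint (7) is violated (d=T) — contradiction.
Case d = False:
  Constraint (6) is violated (d=F) — contradiction.
Both cases fail — unsatisfiable.

Unsatisfiable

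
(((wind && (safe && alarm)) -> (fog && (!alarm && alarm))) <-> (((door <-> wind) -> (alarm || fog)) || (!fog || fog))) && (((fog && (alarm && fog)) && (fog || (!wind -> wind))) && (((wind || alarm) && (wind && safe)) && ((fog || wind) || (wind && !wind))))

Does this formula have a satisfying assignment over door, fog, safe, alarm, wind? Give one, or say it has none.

Unsatisfiable — no assignment works.

Case fog = True: the formula simplifies to ((wind && (safe && alarm)) -> (!alarm && alarm)) && (alarm && ((wind || alarm) && (wind && safe))).
  alarm = True: simplifies to !((wind && safe)) && (wind && safe).
    safe = True: simplifies to !wind && wind.
      wind = True: the conjunct !wind is False.
      wind = False: the conjunct wind is False.
    safe = False: the conjunct safe is False.
  alarm = False: the conjunct alarm is False.
Case fog = False: the conjunct fog is False.
Both cases fail — unsatisfiable.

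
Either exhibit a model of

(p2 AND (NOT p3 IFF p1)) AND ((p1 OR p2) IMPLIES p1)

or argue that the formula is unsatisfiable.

p1: True, p2: True, p3: False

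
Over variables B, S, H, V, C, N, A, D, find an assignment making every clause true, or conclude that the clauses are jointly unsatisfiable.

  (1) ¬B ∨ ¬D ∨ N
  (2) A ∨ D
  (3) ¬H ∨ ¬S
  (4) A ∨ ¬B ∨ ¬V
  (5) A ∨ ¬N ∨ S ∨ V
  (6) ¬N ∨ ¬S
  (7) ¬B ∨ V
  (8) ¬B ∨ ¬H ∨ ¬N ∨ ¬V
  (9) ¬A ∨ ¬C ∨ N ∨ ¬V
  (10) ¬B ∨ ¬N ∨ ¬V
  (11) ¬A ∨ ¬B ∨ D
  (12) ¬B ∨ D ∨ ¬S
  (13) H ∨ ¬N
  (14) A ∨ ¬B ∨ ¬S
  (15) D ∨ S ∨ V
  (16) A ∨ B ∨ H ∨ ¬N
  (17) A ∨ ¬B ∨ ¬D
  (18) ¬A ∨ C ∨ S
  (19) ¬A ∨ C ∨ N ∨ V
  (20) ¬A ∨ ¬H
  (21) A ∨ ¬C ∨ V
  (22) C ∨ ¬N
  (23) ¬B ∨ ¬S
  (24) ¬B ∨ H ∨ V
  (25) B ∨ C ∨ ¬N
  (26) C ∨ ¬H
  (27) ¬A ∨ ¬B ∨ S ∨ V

B = False; S = True; H = False; V = False; C = False; N = False; A = False; D = True

Try B = True:
  (¬B ∨ V) forces V = True.
  (A ∨ ¬B ∨ ¬V) forces A = True.
  (¬B ∨ ¬N ∨ ¬V) forces N = False.
  (¬B ∨ ¬D ∨ N) forces D = False.
  clause (¬A ∨ ¬B ∨ D) is falsified — backtrack.
So B = False.
Set S = True.
  then (¬H ∨ ¬S) forces H = False.
  then (¬N ∨ ¬S) forces N = False.
Set V = False.
Set C = False.
  then (¬A ∨ C ∨ N ∨ V) forces A = False.
  then (A ∨ D) forces D = True.
All clauses satisfied.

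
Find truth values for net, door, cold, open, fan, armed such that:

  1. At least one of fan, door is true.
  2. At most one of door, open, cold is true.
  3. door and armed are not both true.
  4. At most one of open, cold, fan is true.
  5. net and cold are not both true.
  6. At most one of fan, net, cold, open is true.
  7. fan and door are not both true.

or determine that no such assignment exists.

net = False, door = True, cold = False, open = False, fan = False, armed = False

  (1) {fan, door}: 1 true — at least one ✓
  (2) {door, open, cold}: 1 true — at most one ✓
  (3) door=T, armed=F — not both ✓
  (4) {open, cold, fan}: 0 true — at most one ✓
  (5) net=F, cold=F — not both ✓
  (6) {fan, net, cold, open}: 0 true — at most one ✓
  (7) fan=F, door=T — not both ✓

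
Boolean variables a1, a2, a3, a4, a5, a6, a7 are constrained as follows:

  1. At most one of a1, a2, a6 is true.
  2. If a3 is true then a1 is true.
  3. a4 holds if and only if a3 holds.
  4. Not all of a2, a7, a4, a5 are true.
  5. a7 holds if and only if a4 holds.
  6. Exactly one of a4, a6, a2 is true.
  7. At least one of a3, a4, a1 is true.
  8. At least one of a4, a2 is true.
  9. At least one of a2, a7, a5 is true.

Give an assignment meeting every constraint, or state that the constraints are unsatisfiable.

a1 = True, a2 = False, a3 = True, a4 = True, a5 = False, a6 = False, a7 = True

  (1) {a1, a2, a6}: 1 true — at most one ✓
  (2) a3=T ⇒ a1: T ✓
  (3) a4=T, a3=T — same ✓
  (4) {a2, a7, a4, a5}: 2/4 true — not all ✓
  (5) a7=T, a4=T — same ✓
  (6) {a4, a6, a2}: 1 true — exactly one ✓
  (7) {a3, a4, a1}: 3 true — at least one ✓
  (8) {a4, a2}: 1 true — at least one ✓
  (9) {a2, a7, a5}: 1 true — at least one ✓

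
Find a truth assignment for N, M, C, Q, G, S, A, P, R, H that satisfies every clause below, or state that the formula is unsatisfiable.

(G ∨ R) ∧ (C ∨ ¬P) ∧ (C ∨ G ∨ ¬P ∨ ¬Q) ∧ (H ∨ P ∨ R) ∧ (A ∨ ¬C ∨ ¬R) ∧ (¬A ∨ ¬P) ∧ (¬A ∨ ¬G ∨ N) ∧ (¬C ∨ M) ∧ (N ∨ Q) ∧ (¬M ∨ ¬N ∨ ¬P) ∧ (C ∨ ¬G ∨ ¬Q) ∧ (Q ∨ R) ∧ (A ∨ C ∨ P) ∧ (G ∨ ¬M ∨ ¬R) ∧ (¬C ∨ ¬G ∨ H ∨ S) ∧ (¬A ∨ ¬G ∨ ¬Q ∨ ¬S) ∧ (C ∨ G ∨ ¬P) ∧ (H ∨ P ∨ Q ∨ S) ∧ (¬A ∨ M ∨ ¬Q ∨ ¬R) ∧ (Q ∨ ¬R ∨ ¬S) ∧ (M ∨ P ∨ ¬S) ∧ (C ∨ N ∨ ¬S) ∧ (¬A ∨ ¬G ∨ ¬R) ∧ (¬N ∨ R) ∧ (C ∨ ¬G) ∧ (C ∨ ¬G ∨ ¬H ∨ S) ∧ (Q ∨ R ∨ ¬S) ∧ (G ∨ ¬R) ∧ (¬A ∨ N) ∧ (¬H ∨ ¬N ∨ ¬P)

N=F, M=T, C=T, Q=T, G=T, S=T, A=F, P=F, R=F, H=T

Try N = True:
  (¬N ∨ R) forces R = True.
  (G ∨ ¬R) forces G = True.
  (¬A ∨ ¬G ∨ ¬R) forces A = False.
  (A ∨ ¬C ∨ ¬R) forces C = False.
  clause (C ∨ ¬G) is falsified — backtrack.
So N = False.
  then (N ∨ Q) forces Q = True.
  then (¬A ∨ N) forces A = False.
Set M = True.
Try C = False:
  (C ∨ ¬P) forces P = False.
  clause (A ∨ C ∨ P) is falsified — backtrack.
So C = True.
  then (A ∨ ¬C ∨ ¬R) forces R = False.
  then (G ∨ R) forces G = True.
Set S = True.
Set P = False.
  then (H ∨ P ∨ R) forces H = True.
All clauses satisfied.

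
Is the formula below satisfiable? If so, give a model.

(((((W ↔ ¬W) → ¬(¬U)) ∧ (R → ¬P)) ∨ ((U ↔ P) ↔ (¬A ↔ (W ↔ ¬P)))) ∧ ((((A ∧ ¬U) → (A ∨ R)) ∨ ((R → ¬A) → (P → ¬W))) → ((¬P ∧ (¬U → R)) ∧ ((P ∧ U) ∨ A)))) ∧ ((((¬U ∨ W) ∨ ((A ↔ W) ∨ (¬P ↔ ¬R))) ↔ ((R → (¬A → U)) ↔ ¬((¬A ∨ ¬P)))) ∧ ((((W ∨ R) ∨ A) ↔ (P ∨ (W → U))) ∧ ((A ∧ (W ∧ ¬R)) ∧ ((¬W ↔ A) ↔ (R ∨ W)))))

Unsatisfiable — no assignment works.

Case A = True: the formula simplifies to (((((W ↔ ¬W) → ¬(¬U)) ∧ (R → ¬P)) ∨ ((U ↔ P) ↔ ¬((W ↔ ¬P)))) ∧ (¬P ∧ (¬U → R))) ∧ ((((¬U ∨ W) ∨ (W ∨ (¬P ↔ ¬R))) ↔ ¬(¬P)) ∧ ((P ∨ (W → U)) ∧ ((W ∧ ¬R) ∧ (¬W ↔ (R ∨ W))))).
  W = True: the conjunct ¬W ↔ (R ∨ W) becomes ¬True ↔ (R ∨ True) = False.
  W = False: the conjunct W is False.
Case A = False: the conjunct A is False.
Both cases fail — unsatisfiable.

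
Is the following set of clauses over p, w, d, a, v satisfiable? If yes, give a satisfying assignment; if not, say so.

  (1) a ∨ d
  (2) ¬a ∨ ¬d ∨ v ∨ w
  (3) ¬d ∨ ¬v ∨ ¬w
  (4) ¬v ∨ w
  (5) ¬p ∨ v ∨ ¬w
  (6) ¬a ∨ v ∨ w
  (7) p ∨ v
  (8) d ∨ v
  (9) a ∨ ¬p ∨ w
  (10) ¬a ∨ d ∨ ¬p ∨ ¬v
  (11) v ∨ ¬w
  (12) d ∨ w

Set p = False.
  then (p ∨ v) forces v = True.
  then (¬v ∨ w) forces w = True.
  then (¬d ∨ ¬v ∨ ¬w) forces d = False.
  then (a ∨ d) forces a = True.
All clauses satisfied.

p: False, w: True, d: False, a: True, v: True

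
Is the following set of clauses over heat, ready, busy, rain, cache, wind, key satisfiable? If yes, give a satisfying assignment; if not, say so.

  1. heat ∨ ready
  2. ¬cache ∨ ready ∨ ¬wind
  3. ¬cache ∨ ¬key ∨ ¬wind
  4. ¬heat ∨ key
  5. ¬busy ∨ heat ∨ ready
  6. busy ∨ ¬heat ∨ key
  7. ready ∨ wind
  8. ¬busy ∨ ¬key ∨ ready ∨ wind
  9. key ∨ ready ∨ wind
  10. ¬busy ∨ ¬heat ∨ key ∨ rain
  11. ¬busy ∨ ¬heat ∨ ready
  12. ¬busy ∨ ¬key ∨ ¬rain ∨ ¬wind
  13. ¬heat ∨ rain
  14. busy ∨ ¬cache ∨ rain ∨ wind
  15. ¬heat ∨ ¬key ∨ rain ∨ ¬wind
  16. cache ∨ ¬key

Set heat = False.
  then (heat ∨ ready) forces ready = True.
Set busy = False.
Set rain = True.
Set cache = False.
  then (cache ∨ ¬key) forces key = False.
Set wind = False.
All clauses satisfied.

heat: False, ready: True, busy: False, rain: True, cache: False, wind: False, key: False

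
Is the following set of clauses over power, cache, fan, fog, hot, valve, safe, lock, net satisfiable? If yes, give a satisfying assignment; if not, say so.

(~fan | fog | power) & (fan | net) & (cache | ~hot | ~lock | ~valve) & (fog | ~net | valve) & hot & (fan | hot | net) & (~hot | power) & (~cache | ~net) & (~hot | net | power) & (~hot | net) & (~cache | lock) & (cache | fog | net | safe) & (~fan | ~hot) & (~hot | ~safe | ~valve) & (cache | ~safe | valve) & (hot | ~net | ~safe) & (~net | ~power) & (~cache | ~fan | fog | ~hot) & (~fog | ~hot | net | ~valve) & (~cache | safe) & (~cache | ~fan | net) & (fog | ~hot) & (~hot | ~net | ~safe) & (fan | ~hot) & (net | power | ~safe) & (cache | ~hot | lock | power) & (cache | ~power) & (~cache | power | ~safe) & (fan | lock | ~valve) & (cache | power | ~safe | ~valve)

No satisfying assignment exists.

Case hot = True:
  (~hot | power) forces power = True.
  (~hot | net) forces net = True.
  Clause (~net | ~power) is falsified — contradiction.
Case hot = False:
  Clause (hot) is falsified — contradiction.
Both cases fail, so the formula is unsatisfiable.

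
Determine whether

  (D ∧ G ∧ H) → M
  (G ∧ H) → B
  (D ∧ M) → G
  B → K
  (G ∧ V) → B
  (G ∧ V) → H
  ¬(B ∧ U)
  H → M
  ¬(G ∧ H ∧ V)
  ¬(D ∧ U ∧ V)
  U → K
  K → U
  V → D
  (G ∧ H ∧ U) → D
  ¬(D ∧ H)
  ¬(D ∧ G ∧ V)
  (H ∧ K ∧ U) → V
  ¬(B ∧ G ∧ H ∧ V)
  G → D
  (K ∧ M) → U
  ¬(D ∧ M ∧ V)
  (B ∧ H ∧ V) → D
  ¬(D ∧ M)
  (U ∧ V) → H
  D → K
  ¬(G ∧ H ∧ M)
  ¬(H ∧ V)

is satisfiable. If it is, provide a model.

U = True, M = False, V = False, G = False, D = True, K = True, B = False, H = False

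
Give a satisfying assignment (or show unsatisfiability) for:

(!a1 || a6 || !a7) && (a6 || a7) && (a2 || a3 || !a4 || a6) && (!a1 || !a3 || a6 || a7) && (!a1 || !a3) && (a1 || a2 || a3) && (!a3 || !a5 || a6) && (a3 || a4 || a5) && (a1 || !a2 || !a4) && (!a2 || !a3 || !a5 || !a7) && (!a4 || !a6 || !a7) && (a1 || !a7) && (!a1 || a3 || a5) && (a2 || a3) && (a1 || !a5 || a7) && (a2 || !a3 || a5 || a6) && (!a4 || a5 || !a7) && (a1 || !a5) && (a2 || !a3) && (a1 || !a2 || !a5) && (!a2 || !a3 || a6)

a1 = True, a2 = True, a3 = False, a4 = False, a5 = True, a6 = True, a7 = True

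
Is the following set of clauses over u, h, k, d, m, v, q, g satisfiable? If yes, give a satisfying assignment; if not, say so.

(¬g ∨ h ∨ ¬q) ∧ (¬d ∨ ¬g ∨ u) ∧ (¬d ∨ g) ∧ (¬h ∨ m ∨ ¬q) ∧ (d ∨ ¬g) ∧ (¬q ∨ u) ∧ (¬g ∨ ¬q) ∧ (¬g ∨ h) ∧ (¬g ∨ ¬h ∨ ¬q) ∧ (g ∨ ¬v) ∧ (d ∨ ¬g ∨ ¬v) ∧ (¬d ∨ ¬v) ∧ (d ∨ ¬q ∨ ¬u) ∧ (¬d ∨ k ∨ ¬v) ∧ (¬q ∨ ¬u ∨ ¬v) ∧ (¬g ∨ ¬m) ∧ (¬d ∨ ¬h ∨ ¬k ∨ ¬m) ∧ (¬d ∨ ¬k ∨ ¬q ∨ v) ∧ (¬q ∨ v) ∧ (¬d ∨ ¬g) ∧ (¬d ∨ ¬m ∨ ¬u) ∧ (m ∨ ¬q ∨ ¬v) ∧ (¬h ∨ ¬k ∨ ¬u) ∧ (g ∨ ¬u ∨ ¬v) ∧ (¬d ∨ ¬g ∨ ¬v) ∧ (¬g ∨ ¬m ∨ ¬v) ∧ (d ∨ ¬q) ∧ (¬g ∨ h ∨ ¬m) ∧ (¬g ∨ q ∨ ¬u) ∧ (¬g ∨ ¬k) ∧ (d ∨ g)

Case d = True:
  (¬d ∨ g) forces g = True.
  Clause (¬d ∨ ¬g) is falsified — contradiction.
Case d = False:
  (d ∨ ¬g) forces g = False.
  Clause (d ∨ g) is falsified — contradiction.
Both cases fail, so the formula is unsatisfiable.

UNSATISFIABLE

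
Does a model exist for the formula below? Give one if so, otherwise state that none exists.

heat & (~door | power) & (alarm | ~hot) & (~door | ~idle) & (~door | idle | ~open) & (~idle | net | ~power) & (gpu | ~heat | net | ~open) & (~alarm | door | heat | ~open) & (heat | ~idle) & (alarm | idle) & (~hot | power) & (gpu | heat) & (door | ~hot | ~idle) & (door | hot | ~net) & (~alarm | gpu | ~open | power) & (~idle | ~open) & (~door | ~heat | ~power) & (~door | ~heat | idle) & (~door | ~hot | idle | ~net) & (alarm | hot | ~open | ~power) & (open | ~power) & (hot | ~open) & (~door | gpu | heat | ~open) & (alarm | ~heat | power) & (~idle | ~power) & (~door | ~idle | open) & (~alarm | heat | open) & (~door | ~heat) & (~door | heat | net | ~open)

Unit clause (heat) forces heat = True.
In (~door | ~heat) only ~door is left, so door = False.
Set open = False.
  then (open | ~power) forces power = False.
  then (alarm | ~heat | power) forces alarm = True.
  then (~hot | power) forces hot = False.
  then (door | hot | ~net) forces net = False.
Set idle = False.
Set gpu = True.
All clauses satisfied.

open=F, hot=F, net=F, power=F, idle=F, gpu=T, door=F, heat=T, alarm=T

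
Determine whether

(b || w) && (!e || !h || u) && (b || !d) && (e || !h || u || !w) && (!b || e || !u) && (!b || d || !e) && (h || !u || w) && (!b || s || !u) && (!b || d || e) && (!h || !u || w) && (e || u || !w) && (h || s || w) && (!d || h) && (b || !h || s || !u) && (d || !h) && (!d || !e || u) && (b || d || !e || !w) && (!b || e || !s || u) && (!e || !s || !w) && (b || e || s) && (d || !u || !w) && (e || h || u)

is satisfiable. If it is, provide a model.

w = False, d = True, u = False, h = True, s = False, b = True, e = False

Set w = False.
  then (b || w) forces b = True.
Try d = False:
  (!b || d || !e) forces e = False.
  clause (!b || d || e) is falsified — backtrack.
So d = True.
  then (!d || h) forces h = True.
  then (!h || !u || w) forces u = False.
  then (!d || !e || u) forces e = False.
  then (!b || e || !s || u) forces s = False.
All clauses satisfied.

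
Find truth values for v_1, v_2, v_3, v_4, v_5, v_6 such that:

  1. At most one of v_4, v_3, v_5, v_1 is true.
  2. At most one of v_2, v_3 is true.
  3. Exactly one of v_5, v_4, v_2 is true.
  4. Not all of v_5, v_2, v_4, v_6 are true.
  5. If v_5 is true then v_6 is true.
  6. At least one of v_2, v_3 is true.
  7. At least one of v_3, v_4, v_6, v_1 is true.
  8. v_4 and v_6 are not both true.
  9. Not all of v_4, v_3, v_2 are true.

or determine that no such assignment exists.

v_1=T, v_2=T, v_3=F, v_4=F, v_5=F, v_6=T

  (1) {v_4, v_3, v_5, v_1}: 1 true — at most one ✓
  (2) {v_2, v_3}: 1 true — at most one ✓
  (3) {v_5, v_4, v_2}: 1 true — exactly one ✓
  (4) {v_5, v_2, v_4, v_6}: 2/4 true — not all ✓
  (5) v_5=F ⇒ v_6: vacuous ✓
  (6) {v_2, v_3}: 1 true — at least one ✓
  (7) {v_3, v_4, v_6, v_1}: 2 true — at least one ✓
  (8) v_4=F, v_6=T — not both ✓
  (9) {v_4, v_3, v_2}: 1/3 true — not all ✓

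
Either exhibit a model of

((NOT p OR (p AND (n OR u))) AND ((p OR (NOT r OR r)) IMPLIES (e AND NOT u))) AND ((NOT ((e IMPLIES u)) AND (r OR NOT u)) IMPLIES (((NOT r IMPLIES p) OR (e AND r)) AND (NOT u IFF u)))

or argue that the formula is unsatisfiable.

Case u = True: the formula simplifies to (NOT p OR p) AND NOT ((p OR (NOT r OR r))).
  r = True: the conjunct NOT ((p OR (NOT r OR r))) becomes NOT ((p OR True)) = False.
  r = False: the conjunct NOT ((p OR (NOT r OR r))) becomes NOT ((p OR True)) = False.
Case u = False: the formula simplifies to ((NOT p OR (p AND n)) AND ((p OR (NOT r OR r)) IMPLIES e)) AND NOT e.
  e = True: the conjunct NOT e is False.
  e = False: simplifies to (NOT p OR (p AND n)) AND NOT ((p OR (NOT r OR r))).
    r = True: the conjunct NOT ((p OR (NOT r OR r))) becomes NOT ((p OR True)) = False.
    r = False: the conjunct NOT ((p OR (NOT r OR r))) becomes NOT ((p OR True)) = False.
Both cases fail — unsatisfiable.

UNSATISFIABLE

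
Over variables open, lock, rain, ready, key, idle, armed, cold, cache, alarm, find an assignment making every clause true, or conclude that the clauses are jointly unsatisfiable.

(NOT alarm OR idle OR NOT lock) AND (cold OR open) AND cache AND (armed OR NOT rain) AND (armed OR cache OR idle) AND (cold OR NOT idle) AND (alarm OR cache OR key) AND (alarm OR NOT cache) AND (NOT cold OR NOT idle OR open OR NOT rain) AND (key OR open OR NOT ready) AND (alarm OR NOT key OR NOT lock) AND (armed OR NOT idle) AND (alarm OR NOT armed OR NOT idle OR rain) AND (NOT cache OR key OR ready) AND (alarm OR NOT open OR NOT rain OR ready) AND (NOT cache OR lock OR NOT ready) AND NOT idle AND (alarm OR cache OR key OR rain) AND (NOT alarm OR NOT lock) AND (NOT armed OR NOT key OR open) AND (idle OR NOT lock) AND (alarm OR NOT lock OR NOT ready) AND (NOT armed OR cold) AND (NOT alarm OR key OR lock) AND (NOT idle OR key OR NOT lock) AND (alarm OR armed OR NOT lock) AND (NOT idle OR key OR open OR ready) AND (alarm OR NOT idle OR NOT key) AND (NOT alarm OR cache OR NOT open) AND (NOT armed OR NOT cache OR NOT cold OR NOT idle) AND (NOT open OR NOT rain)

open: True, lock: False, rain: False, ready: False, key: True, idle: False, armed: False, cold: False, cache: True, alarm: True

Unit clause (cache) forces cache = True.
In (alarm OR NOT cache) only alarm is left, so alarm = True.
Unit clause (NOT idle) forces idle = False.
In (NOT alarm OR NOT lock) only NOT lock is left, so lock = False.
In (NOT alarm OR key OR lock) only key is left, so key = True.
In (NOT cache OR lock OR NOT ready) only NOT ready is left, so ready = False.
Set open = True.
  then (NOT open OR NOT rain) forces rain = False.
Set armed = False.
Set cold = False.
All clauses satisfied.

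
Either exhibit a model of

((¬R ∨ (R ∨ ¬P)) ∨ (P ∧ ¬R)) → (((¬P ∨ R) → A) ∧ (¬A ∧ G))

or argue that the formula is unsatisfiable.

P=T; G=T; R=F; A=F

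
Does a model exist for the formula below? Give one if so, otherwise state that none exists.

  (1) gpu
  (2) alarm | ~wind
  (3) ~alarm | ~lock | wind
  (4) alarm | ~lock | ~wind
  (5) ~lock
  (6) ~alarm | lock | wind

lock = False, gpu = True, alarm = True, wind = True

Unit clause (gpu) forces gpu = True.
Unit clause (~lock) forces lock = False.
Set alarm = True.
  then (~alarm | lock | wind) forces wind = True.
Check each clause:
  (gpu): gpu holds.
  (alarm | ~wind): alarm holds.
  (~alarm | ~lock | wind): ~lock holds.
  (alarm | ~lock | ~wind): alarm holds.
  (~lock): ~lock holds.
  (~alarm | lock | wind): wind holds.
All clauses satisfied.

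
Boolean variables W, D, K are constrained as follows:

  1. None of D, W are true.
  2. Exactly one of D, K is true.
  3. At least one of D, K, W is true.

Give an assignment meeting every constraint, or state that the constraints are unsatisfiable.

W=F; D=F; K=T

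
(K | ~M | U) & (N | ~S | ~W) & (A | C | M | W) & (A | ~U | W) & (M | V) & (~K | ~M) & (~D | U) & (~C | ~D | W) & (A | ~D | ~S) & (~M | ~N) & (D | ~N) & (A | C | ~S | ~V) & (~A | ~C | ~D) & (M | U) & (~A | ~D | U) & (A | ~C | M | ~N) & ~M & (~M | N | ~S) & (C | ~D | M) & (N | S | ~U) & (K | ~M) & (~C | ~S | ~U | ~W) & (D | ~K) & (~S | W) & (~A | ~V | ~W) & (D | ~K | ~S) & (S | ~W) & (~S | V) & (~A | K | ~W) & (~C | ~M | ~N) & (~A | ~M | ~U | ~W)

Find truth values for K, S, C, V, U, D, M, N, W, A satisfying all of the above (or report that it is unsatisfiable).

No satisfying assignment exists.

Case N = True:
  (~M | ~N) forces M = False.
  (M | V) forces V = True.
  (D | ~N) forces D = True.
  (~D | U) forces U = True.
  (C | ~D | M) forces C = True.
  (~C | ~D | W) forces W = True.
  (~A | ~C | ~D) forces A = False.
  Clause (A | ~C | M | ~N) is falsified — contradiction.
Case N = False:
  (~M) forces M = False.
  (M | V) forces V = True.
  (M | U) forces U = True.
  (N | S | ~U) forces S = True.
  (N | ~S | ~W) forces W = False.
  Clause (~S | W) is falsified — contradiction.
Both cases fail, so the formula is unsatisfiable.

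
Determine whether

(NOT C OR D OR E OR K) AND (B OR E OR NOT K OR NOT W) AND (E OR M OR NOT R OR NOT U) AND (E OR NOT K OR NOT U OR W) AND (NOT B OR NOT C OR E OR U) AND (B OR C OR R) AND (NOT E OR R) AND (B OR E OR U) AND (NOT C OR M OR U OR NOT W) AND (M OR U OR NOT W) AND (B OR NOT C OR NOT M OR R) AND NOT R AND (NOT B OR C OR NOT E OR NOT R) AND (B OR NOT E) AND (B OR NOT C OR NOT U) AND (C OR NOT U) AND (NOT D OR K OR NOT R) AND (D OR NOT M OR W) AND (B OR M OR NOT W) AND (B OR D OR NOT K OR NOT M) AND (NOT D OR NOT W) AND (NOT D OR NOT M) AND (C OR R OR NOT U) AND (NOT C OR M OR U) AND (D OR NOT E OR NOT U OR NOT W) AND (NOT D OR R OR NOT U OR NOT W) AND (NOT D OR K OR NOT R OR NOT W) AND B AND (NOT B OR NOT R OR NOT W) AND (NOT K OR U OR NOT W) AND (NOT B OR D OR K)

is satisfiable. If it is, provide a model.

B=T, W=F, K=F, C=F, D=T, E=F, M=F, R=F, U=F

Unit clause (NOT R) forces R = False.
Unit clause (B) forces B = True.
In (NOT E OR R) only NOT E is left, so E = False.
Set W = False.
Set K = False.
  then (NOT B OR D OR K) forces D = True.
  then (NOT D OR NOT M) forces M = False.
Set C = False.
  then (C OR NOT U) forces U = False.
All clauses satisfied.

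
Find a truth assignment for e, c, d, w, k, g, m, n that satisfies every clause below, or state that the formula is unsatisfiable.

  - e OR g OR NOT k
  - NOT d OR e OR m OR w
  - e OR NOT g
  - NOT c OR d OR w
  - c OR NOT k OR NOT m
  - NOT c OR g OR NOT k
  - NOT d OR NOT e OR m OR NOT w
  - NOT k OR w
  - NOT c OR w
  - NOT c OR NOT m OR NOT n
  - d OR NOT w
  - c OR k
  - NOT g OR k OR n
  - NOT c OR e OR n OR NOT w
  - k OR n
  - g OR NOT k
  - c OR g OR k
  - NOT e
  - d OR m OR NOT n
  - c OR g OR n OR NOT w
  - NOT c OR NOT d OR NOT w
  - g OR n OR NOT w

No satisfying assignment exists.

Case e = True:
  Clause (NOT e) is falsified — contradiction.
Case e = False:
  (e OR NOT g) forces g = False.
  (e OR g OR NOT k) forces k = False.
  (c OR k) forces c = True.
  (NOT c OR w) forces w = True.
  (d OR NOT w) forces d = True.
  Clause (NOT c OR NOT d OR NOT w) is falsified — contradiction.
Both cases fail, so the formula is unsatisfiable.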